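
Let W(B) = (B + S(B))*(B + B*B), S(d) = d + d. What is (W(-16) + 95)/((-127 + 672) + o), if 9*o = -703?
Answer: -102825/4202 ≈ -24.470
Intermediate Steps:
o = -703/9 (o = (1/9)*(-703) = -703/9 ≈ -78.111)
S(d) = 2*d
W(B) = 3*B*(B + B**2) (W(B) = (B + 2*B)*(B + B*B) = (3*B)*(B + B**2) = 3*B*(B + B**2))
(W(-16) + 95)/((-127 + 672) + o) = (3*(-16)**2*(1 - 16) + 95)/((-127 + 672) - 703/9) = (3*256*(-15) + 95)/(545 - 703/9) = (-11520 + 95)/(4202/9) = -11425*9/4202 = -102825/4202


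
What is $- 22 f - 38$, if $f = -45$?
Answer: $952$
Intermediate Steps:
$- 22 f - 38 = \left(-22\right) \left(-45\right) - 38 = 990 - 38 = 952$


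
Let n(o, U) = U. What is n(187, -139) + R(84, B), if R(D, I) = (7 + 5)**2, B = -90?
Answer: 5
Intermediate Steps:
R(D, I) = 144 (R(D, I) = 12**2 = 144)
n(187, -139) + R(84, B) = -139 + 144 = 5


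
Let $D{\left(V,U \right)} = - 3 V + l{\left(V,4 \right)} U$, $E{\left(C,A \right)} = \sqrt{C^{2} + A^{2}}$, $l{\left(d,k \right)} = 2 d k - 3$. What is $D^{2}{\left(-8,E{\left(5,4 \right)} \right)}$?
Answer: $184625 - 3216 \sqrt{41} \approx 1.6403 \cdot 10^{5}$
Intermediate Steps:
$l{\left(d,k \right)} = -3 + 2 d k$ ($l{\left(d,k \right)} = 2 d k - 3 = -3 + 2 d k$)
$E{\left(C,A \right)} = \sqrt{A^{2} + C^{2}}$
$D{\left(V,U \right)} = - 3 V + U \left(-3 + 8 V\right)$ ($D{\left(V,U \right)} = - 3 V + \left(-3 + 2 V 4\right) U = - 3 V + \left(-3 + 8 V\right) U = - 3 V + U \left(-3 + 8 V\right)$)
$D^{2}{\left(-8,E{\left(5,4 \right)} \right)} = \left(\left(-3\right) \left(-8\right) + \sqrt{4^{2} + 5^{2}} \left(-3 + 8 \left(-8\right)\right)\right)^{2} = \left(24 + \sqrt{16 + 25} \left(-3 - 64\right)\right)^{2} = \left(24 + \sqrt{41} \left(-67\right)\right)^{2} = \left(24 - 67 \sqrt{41}\right)^{2}$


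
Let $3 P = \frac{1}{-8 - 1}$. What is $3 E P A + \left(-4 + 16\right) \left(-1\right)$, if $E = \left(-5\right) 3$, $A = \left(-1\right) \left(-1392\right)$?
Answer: $2308$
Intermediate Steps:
$A = 1392$
$E = -15$
$P = - \frac{1}{27}$ ($P = \frac{1}{3 \left(-8 - 1\right)} = \frac{1}{3 \left(-9\right)} = \frac{1}{3} \left(- \frac{1}{9}\right) = - \frac{1}{27} \approx -0.037037$)
$3 E P A + \left(-4 + 16\right) \left(-1\right) = 3 \left(-15\right) \left(- \frac{1}{27}\right) 1392 + \left(-4 + 16\right) \left(-1\right) = \left(-45\right) \left(- \frac{1}{27}\right) 1392 + 12 \left(-1\right) = \frac{5}{3} \cdot 1392 - 12 = 2320 - 12 = 2308$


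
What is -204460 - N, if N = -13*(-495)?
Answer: -210895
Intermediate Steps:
N = 6435
-204460 - N = -204460 - 1*6435 = -204460 - 6435 = -210895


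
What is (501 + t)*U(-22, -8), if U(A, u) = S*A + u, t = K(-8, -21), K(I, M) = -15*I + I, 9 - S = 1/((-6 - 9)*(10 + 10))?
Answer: -18948443/150 ≈ -1.2632e+5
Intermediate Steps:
S = 2701/300 (S = 9 - 1/((-6 - 9)*(10 + 10)) = 9 - 1/((-15*20)) = 9 - 1/(-300) = 9 - 1*(-1/300) = 9 + 1/300 = 2701/300 ≈ 9.0033)
K(I, M) = -14*I
t = 112 (t = -14*(-8) = 112)
U(A, u) = u + 2701*A/300 (U(A, u) = 2701*A/300 + u = u + 2701*A/300)
(501 + t)*U(-22, -8) = (501 + 112)*(-8 + (2701/300)*(-22)) = 613*(-8 - 29711/150) = 613*(-30911/150) = -18948443/150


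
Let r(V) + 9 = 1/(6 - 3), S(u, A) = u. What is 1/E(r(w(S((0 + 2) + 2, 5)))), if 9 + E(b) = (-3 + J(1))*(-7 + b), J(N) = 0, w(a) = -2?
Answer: 1/38 ≈ 0.026316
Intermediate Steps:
r(V) = -26/3 (r(V) = -9 + 1/(6 - 3) = -9 + 1/3 = -9 + ⅓ = -26/3)
E(b) = 12 - 3*b (E(b) = -9 + (-3 + 0)*(-7 + b) = -9 - 3*(-7 + b) = -9 + (21 - 3*b) = 12 - 3*b)
1/E(r(w(S((0 + 2) + 2, 5)))) = 1/(12 - 3*(-26/3)) = 1/(12 + 26) = 1/38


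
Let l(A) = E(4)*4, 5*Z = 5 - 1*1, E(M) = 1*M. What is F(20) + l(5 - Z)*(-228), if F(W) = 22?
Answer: -3626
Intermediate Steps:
E(M) = M
Z = ⅘ (Z = (5 - 1*1)/5 = (5 - 1)/5 = (⅕)*4 = ⅘ ≈ 0.80000)
l(A) = 16 (l(A) = 4*4 = 16)
F(20) + l(5 - Z)*(-228) = 22 + 16*(-228) = 22 - 3648 = -3626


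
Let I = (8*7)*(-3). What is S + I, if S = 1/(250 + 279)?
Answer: -88871/529 ≈ -168.00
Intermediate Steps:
S = 1/529 ≈ 0.0018904
I = -168 (I = 56*(-3) = -168)
S + I = 1/529 - 168 = -88871/529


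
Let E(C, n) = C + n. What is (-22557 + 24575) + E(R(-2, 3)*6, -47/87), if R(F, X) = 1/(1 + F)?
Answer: 174997/87 ≈ 2011.5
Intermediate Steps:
(-22557 + 24575) + E(R(-2, 3)*6, -47/87) = (-22557 + 24575) + (6/(1 - 2) - 47/87) = 2018 + (6/(-1) - 47*1/87) = 2018 + (-1*6 - 47/87) = 2018 + (-6 - 47/87) = 2018 - 569/87 = 174997/87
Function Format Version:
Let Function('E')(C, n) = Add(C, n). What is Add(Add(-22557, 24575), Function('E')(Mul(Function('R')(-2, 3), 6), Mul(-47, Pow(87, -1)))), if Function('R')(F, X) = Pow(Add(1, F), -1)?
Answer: Rational(174997, 87) ≈ 2011.5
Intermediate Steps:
Add(Add(-22557, 24575), Function('E')(Mul(Function('R')(-2, 3), 6), Mul(-47, Pow(87, -1)))) = Add(Add(-22557, 24575), Add(Mul(Pow(Add(1, -2), -1), 6), Mul(-47, Pow(87, -1)))) = Add(2018, Add(Mul(Pow(-1, -1), 6), Mul(-47, Rational(1, 87)))) = Add(2018, Add(Mul(-1, 6), Rational(-47, 87))) = Add(2018, Add(-6, Rational(-47, 87))) = Add(2018, Rational(-569, 87)) = Rational(174997, 87)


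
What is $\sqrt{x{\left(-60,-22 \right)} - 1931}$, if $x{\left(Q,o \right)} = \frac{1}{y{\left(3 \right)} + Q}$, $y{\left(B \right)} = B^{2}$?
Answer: $\frac{i \sqrt{5022582}}{51} \approx 43.943 i$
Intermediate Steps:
$x{\left(Q,o \right)} = \frac{1}{9 + Q}$ ($x{\left(Q,o \right)} = \frac{1}{3^{2} + Q} = \frac{1}{9 + Q}$)
$\sqrt{x{\left(-60,-22 \right)} - 1931} = \sqrt{\frac{1}{9 - 60} - 1931} = \sqrt{\frac{1}{-51} - 1931} = \sqrt{- \frac{1}{51} - 1931} = \sqrt{- \frac{98482}{51}} = \frac{i \sqrt{5022582}}{51}$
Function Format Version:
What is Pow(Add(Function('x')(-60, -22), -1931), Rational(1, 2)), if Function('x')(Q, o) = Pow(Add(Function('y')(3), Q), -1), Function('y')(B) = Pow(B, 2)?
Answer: Mul(Rational(1, 51), I, Pow(5022582, Rational(1, 2))) ≈ Mul(43.943, I)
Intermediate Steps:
Function('x')(Q, o) = Pow(Add(9, Q), -1) (Function('x')(Q, o) = Pow(Add(Pow(3, 2), Q), -1) = Pow(Add(9, Q), -1))
Pow(Add(Function('x')(-60, -22), -1931), Rational(1, 2)) = Pow(Add(Pow(Add(9, -60), -1), -1931), Rational(1, 2)) = Pow(Add(Pow(-51, -1), -1931), Rational(1, 2)) = Pow(Add(Rational(-1, 51), -1931), Rational(1, 2)) = Pow(Rational(-98482, 51), Rational(1, 2)) = Mul(Rational(1, 51), I, Pow(5022582, Rational(1, 2)))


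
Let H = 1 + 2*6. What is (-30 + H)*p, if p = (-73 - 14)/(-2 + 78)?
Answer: 1479/76 ≈ 19.461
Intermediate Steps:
H = 13 (H = 1 + 12 = 13)
p = -87/76 ≈ -1.1447
(-30 + H)*p = (-30 + 13)*(-87/76) = -17*(-87/76) = 1479/76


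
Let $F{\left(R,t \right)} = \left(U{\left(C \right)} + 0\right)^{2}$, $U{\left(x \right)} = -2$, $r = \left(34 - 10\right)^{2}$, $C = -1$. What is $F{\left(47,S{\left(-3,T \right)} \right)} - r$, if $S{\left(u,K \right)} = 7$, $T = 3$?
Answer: $-572$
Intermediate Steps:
$r = 576$ ($r = 24^{2} = 576$)
$F{\left(R,t \right)} = 4$ ($F{\left(R,t \right)} = \left(-2 + 0\right)^{2} = \left(-2\right)^{2} = 4$)
$F{\left(47,S{\left(-3,T \right)} \right)} - r = 4 - 576 = -572$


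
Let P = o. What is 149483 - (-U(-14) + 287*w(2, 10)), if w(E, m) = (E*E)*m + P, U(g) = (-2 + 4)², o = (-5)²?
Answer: 130832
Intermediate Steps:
o = 25
U(g) = 4 (U(g) = 2² = 4)
P = 25
w(E, m) = 25 + m*E² (w(E, m) = (E*E)*m + 25 = E²*m + 25 = m*E² + 25 = 25 + m*E²)
149483 - (-U(-14) + 287*w(2, 10)) = 149483 - (-1*4 + 287*(25 + 10*2²)) = 149483 - (-4 + 287*(25 + 10*4)) = 149483 - (-4 + 287*(25 + 40)) = 149483 - (-4 + 287*65) = 149483 - (-4 + 18655) = 149483 - 1*18651 = 149483 - 18651 = 130832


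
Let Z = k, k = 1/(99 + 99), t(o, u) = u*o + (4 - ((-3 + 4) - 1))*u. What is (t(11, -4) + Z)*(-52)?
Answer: 308854/99 ≈ 3119.7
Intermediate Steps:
t(o, u) = 4*u + o*u (t(o, u) = o*u + (4 - (1 - 1))*u = o*u + (4 - 1*0)*u = o*u + (4 + 0)*u = o*u + 4*u = 4*u + o*u)
k = 1/198 ≈ 0.0050505
Z = 1/198 ≈ 0.0050505
(t(11, -4) + Z)*(-52) = (-4*(4 + 11) + 1/198)*(-52) = (-4*15 + 1/198)*(-52) = (-60 + 1/198)*(-52) = -11879/198*(-52) = 308854/99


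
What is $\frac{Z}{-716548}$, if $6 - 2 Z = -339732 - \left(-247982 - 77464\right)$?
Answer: $- \frac{3573}{358274} \approx -0.0099728$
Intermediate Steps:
$Z = 7146$ ($Z = 3 - \frac{-339732 - \left(-247982 - 77464\right)}{2} = 3 - \frac{-339732 - -325446}{2} = 3 - \frac{-339732 + 325446}{2} = 3 - -7143 = 3 + 7143 = 7146$)
$\frac{Z}{-716548} = \frac{7146}{-716548} = 7146 \left(- \frac{1}{716548}\right) = - \frac{3573}{358274}$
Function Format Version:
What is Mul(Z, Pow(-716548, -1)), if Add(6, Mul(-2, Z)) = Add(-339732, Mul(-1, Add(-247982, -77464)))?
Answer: Rational(-3573, 358274) ≈ -0.0099728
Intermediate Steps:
Z = 7146 (Z = Add(3, Mul(Rational(-1, 2), Add(-339732, Mul(-1, Add(-247982, -77464))))) = Add(3, Mul(Rational(-1, 2), Add(-339732, Mul(-1, -325446)))) = Add(3, Mul(Rational(-1, 2), Add(-339732, 325446))) = Add(3, Mul(Rational(-1, 2), -14286)) = Add(3, 7143) = 7146)
Mul(Z, Pow(-716548, -1)) = Mul(7146, Pow(-716548, -1)) = Mul(7146, Rational(-1, 716548)) = Rational(-3573, 358274)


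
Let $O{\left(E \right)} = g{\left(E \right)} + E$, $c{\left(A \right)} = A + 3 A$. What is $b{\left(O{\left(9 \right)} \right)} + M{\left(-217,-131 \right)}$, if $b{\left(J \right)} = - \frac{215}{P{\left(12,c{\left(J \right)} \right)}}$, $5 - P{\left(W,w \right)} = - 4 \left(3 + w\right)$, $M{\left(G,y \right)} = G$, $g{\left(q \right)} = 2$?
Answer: $- \frac{42096}{193} \approx -218.11$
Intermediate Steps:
$c{\left(A \right)} = 4 A$
$P{\left(W,w \right)} = 17 + 4 w$ ($P{\left(W,w \right)} = 5 - - 4 \left(3 + w\right) = 5 - \left(-12 - 4 w\right) = 5 + \left(12 + 4 w\right) = 17 + 4 w$)
$O{\left(E \right)} = 2 + E$
$b{\left(J \right)} = - \frac{215}{17 + 16 J}$ ($b{\left(J \right)} = - \frac{215}{17 + 4 \cdot 4 J} = - \frac{215}{17 + 16 J}$)
$b{\left(O{\left(9 \right)} \right)} + M{\left(-217,-131 \right)} = - \frac{215}{17 + 16 \left(2 + 9\right)} - 217 = - \frac{215}{17 + 16 \cdot 11} - 217 = - \frac{215}{17 + 176} - 217 = - \frac{215}{193} - 217 = - \frac{42096}{193}$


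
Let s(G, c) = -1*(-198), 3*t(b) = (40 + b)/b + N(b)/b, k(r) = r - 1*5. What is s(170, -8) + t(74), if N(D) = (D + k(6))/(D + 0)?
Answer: 1087085/5476 ≈ 198.52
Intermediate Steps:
k(r) = -5 + r (k(r) = r - 5 = -5 + r)
N(D) = (1 + D)/D (N(D) = (D + (-5 + 6))/(D + 0) = (D + 1)/D = (1 + D)/D)
t(b) = (40 + b)/(3*b) + (1 + b)/(3*b²) (t(b) = ((40 + b)/b + ((1 + b)/b)/b)/3 = ((40 + b)/b + (1 + b)/b²)/3 = (40 + b)/(3*b) + (1 + b)/(3*b²))
s(G, c) = 198
s(170, -8) + t(74) = 198 + (⅓)*(1 + 74 + 74*(40 + 74))/74² = 198 + (⅓)*(1/5476)*(1 + 74 + 74*114) = 198 + (⅓)*(1/5476)*(1 + 74 + 8436) = 198 + (⅓)*(1/5476)*8511 = 198 + 2837/5476 = 1087085/5476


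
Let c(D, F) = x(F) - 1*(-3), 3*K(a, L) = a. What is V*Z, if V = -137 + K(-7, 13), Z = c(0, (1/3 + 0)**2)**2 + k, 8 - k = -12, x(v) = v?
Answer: -1004872/243 ≈ -4135.3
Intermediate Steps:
K(a, L) = a/3
c(D, F) = 3 + F (c(D, F) = F - 1*(-3) = F + 3 = 3 + F)
k = 20 (k = 8 - 1*(-12) = 8 + 12 = 20)
Z = 2404/81 (Z = (3 + (1/3 + 0)**2)**2 + 20 = (3 + (1/3)**2)**2 + 20 = (3 + 1/9)**2 + 20 = (28/9)**2 + 20 = 784/81 + 20 = 2404/81 ≈ 29.679)
V = -418/3 (V = -137 + (1/3)*(-7) = -137 - 7/3 = -418/3 ≈ -139.33)
V*Z = -418/3*2404/81 = -1004872/243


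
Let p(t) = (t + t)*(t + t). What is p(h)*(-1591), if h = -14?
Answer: -1247344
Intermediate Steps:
p(t) = 4*t**2 (p(t) = (2*t)*(2*t) = 4*t**2)
p(h)*(-1591) = (4*(-14)**2)*(-1591) = (4*196)*(-1591) = 784*(-1591) = -1247344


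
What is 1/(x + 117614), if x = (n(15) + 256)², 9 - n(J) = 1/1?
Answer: 1/187310 ≈ 5.3387e-6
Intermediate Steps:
n(J) = 8 (n(J) = 9 - 1/1 = 9 - 1*1 = 9 - 1 = 8)
x = 69696 (x = (8 + 256)² = 264² = 69696)
1/(x + 117614) = 1/(69696 + 117614) = 1/187310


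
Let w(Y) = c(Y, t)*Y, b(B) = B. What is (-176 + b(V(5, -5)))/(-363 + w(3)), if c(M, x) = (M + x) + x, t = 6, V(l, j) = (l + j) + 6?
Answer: 85/159 ≈ 0.53459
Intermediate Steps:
V(l, j) = 6 + j + l (V(l, j) = (j + l) + 6 = 6 + j + l)
c(M, x) = M + 2*x
w(Y) = Y*(12 + Y) (w(Y) = (Y + 2*6)*Y = (Y + 12)*Y = (12 + Y)*Y = Y*(12 + Y))
(-176 + b(V(5, -5)))/(-363 + w(3)) = (-176 + (6 - 5 + 5))/(-363 + 3*(12 + 3)) = (-176 + 6)/(-363 + 3*15) = -170/(-363 + 45) = -170/(-318) = -170*(-1/318) = 85/159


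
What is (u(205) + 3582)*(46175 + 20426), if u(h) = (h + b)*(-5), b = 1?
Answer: 169965752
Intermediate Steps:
u(h) = -5 - 5*h (u(h) = (h + 1)*(-5) = (1 + h)*(-5) = -5 - 5*h)
(u(205) + 3582)*(46175 + 20426) = ((-5 - 5*205) + 3582)*(46175 + 20426) = ((-5 - 1025) + 3582)*66601 = (-1030 + 3582)*66601 = 2552*66601 = 169965752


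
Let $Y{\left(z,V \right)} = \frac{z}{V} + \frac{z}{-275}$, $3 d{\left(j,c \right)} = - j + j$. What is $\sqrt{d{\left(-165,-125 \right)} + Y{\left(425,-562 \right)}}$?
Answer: $\frac{3 i \sqrt{9773742}}{6182} \approx 1.5171 i$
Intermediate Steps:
$d{\left(j,c \right)} = 0$ ($d{\left(j,c \right)} = \frac{- j + j}{3} = \frac{1}{3} \cdot 0 = 0$)
$Y{\left(z,V \right)} = - \frac{z}{275} + \frac{z}{V}$ ($Y{\left(z,V \right)} = \frac{z}{V} + z \left(- \frac{1}{275}\right) = \frac{z}{V} - \frac{z}{275} = - \frac{z}{275} + \frac{z}{V}$)
$\sqrt{d{\left(-165,-125 \right)} + Y{\left(425,-562 \right)}} = \sqrt{0 + \left(\left(- \frac{1}{275}\right) 425 + \frac{425}{-562}\right)} = \sqrt{0 + \left(- \frac{17}{11} + 425 \left(- \frac{1}{562}\right)\right)} = \sqrt{0 - \frac{14229}{6182}} = \sqrt{- \frac{14229}{6182}} = \frac{3 i \sqrt{9773742}}{6182}$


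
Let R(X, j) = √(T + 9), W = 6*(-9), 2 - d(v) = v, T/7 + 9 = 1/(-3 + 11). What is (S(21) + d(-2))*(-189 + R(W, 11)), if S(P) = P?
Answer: -4725 + 125*I*√34/4 ≈ -4725.0 + 182.22*I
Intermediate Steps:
T = -497/8 (T = -63 + 7/(-3 + 11) = -63 + 7/8 = -497/8 ≈ -62.125)
d(v) = 2 - v
W = -54
R(X, j) = 5*I*√34/4 (R(X, j) = √(-497/8 + 9) = √(-425/8) = 5*I*√34/4)
(S(21) + d(-2))*(-189 + R(W, 11)) = (21 + (2 - 1*(-2)))*(-189 + 5*I*√34/4) = (21 + (2 + 2))*(-189 + 5*I*√34/4) = (21 + 4)*(-189 + 5*I*√34/4) = 25*(-189 + 5*I*√34/4) = -4725 + 125*I*√34/4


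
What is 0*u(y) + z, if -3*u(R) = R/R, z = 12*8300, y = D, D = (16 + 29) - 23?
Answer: 99600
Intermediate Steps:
D = 22 (D = 45 - 23 = 22)
y = 22
z = 99600
u(R) = -⅓ (u(R) = -R/(3*R) = -⅓*1 = -⅓)
0*u(y) + z = 0*(-⅓) + 99600 = 0 + 99600 = 99600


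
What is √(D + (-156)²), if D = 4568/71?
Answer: 2*√30750526/71 ≈ 156.21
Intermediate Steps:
D = 4568/71 (D = 4568*(1/71) = 4568/71 ≈ 64.338)
√(D + (-156)²) = √(4568/71 + (-156)²) = √(4568/71 + 24336) = √(1732424/71) = 2*√30750526/71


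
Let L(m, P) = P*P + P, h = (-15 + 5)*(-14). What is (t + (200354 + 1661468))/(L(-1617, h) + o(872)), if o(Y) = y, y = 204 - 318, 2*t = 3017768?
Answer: 1685353/9813 ≈ 171.75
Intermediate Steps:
t = 1508884 (t = (½)*3017768 = 1508884)
h = 140 (h = -10*(-14) = 140)
L(m, P) = P + P² (L(m, P) = P² + P = P + P²)
y = -114
o(Y) = -114
(t + (200354 + 1661468))/(L(-1617, h) + o(872)) = (1508884 + (200354 + 1661468))/(140*(1 + 140) - 114) = (1508884 + 1861822)/(140*141 - 114) = 3370706/(19740 - 114) = 3370706/19626 = 3370706*(1/19626) = 1685353/9813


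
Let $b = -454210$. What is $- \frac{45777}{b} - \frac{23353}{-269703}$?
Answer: $\frac{22953360361}{122501799630} \approx 0.18737$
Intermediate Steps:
$- \frac{45777}{b} - \frac{23353}{-269703} = - \frac{45777}{-454210} - \frac{23353}{-269703} = \left(-45777\right) \left(- \frac{1}{454210}\right) - - \frac{23353}{269703} = \frac{45777}{454210} + \frac{23353}{269703} = \frac{22953360361}{122501799630}$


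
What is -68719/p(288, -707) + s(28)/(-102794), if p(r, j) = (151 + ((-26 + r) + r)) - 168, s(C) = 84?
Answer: -3531972829/27394601 ≈ -128.93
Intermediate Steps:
p(r, j) = -43 + 2*r (p(r, j) = (151 + (-26 + 2*r)) - 168 = (125 + 2*r) - 168 = -43 + 2*r)
-68719/p(288, -707) + s(28)/(-102794) = -68719/(-43 + 2*288) + 84/(-102794) = -68719/(-43 + 576) + 84*(-1/102794) = -68719/533 - 42/51397 = -3531972829/27394601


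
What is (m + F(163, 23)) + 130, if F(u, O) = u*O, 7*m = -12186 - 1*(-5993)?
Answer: 20960/7 ≈ 2994.3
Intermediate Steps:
m = -6193/7 (m = (-12186 - 1*(-5993))/7 = (-12186 + 5993)/7 = (⅐)*(-6193) = -6193/7 ≈ -884.71)
F(u, O) = O*u
(m + F(163, 23)) + 130 = (-6193/7 + 23*163) + 130 = (-6193/7 + 3749) + 130 = 20050/7 + 130 = 20960/7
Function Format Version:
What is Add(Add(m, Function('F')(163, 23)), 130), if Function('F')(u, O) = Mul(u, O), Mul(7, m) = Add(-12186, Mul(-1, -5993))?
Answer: Rational(20960, 7) ≈ 2994.3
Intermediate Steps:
m = Rational(-6193, 7) (m = Mul(Rational(1, 7), Add(-12186, Mul(-1, -5993))) = Mul(Rational(1, 7), Add(-12186, 5993)) = Mul(Rational(1, 7), -6193) = Rational(-6193, 7) ≈ -884.71)
Function('F')(u, O) = Mul(O, u)
Add(Add(m, Function('F')(163, 23)), 130) = Add(Add(Rational(-6193, 7), Mul(23, 163)), 130) = Add(Add(Rational(-6193, 7), 3749), 130) = Add(Rational(20050, 7), 130) = Rational(20960, 7)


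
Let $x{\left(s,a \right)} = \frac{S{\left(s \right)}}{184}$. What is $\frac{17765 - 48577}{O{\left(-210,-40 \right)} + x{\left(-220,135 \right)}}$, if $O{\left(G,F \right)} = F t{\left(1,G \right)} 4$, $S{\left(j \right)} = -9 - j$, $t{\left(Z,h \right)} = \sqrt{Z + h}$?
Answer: $- \frac{1196245088}{181143186921} - \frac{166907371520 i \sqrt{209}}{181143186921} \approx -0.0066039 - 13.321 i$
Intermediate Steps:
$x{\left(s,a \right)} = - \frac{9}{184} - \frac{s}{184}$ ($x{\left(s,a \right)} = \frac{-9 - s}{184} = \left(-9 - s\right) \frac{1}{184} = - \frac{9}{184} - \frac{s}{184}$)
$O{\left(G,F \right)} = 4 F \sqrt{1 + G}$ ($O{\left(G,F \right)} = F \sqrt{1 + G} 4 = 4 F \sqrt{1 + G}$)
$\frac{17765 - 48577}{O{\left(-210,-40 \right)} + x{\left(-220,135 \right)}} = \frac{17765 - 48577}{4 \left(-40\right) \sqrt{1 - 210} - - \frac{211}{184}} = - \frac{30812}{4 \left(-40\right) \sqrt{-209} + \left(- \frac{9}{184} + \frac{55}{46}\right)} = - \frac{30812}{4 \left(-40\right) i \sqrt{209} + \frac{211}{184}} = - \frac{30812}{- 160 i \sqrt{209} + \frac{211}{184}} = - \frac{30812}{\frac{211}{184} - 160 i \sqrt{209}}$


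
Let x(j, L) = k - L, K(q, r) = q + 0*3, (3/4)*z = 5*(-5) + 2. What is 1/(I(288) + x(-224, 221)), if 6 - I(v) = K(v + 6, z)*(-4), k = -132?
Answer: 1/829 ≈ 0.0012063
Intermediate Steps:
z = -92/3 (z = 4*(5*(-5) + 2)/3 = 4*(-25 + 2)/3 = (4/3)*(-23) = -92/3 ≈ -30.667)
K(q, r) = q (K(q, r) = q + 0 = q)
x(j, L) = -132 - L
I(v) = 30 + 4*v (I(v) = 6 - (v + 6)*(-4) = 6 - (6 + v)*(-4) = 6 - (-24 - 4*v) = 6 + (24 + 4*v) = 30 + 4*v)
1/(I(288) + x(-224, 221)) = 1/((30 + 4*288) + (-132 - 1*221)) = 1/((30 + 1152) + (-132 - 221)) = 1/(1182 - 353) = 1/829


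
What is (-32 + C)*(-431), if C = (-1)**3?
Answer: 14223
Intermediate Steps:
C = -1
(-32 + C)*(-431) = (-32 - 1)*(-431) = -33*(-431) = 14223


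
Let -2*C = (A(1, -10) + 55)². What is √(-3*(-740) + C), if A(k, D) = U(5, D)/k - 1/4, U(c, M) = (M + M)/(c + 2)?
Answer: √2739502/56 ≈ 29.556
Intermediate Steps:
U(c, M) = 2*M/(2 + c) (U(c, M) = (2*M)/(2 + c) = 2*M/(2 + c))
A(k, D) = -¼ + 2*D/(7*k) (A(k, D) = (2*D/(2 + 5))/k - 1/4 = (2*D/7)/k - 1*¼ = (2*D*(⅐))/k - ¼ = (2*D/7)/k - ¼ = 2*D/(7*k) - ¼ = -¼ + 2*D/(7*k))
C = -2111209/1568 (C = -((1/28)*(-7*1 + 8*(-10))/1 + 55)²/2 = -((1/28)*1*(-7 - 80) + 55)²/2 = -((1/28)*1*(-87) + 55)²/2 = -(-87/28 + 55)²/2 = -(1453/28)²/2 = -½*2111209/784 = -2111209/1568 ≈ -1346.4)
√(-3*(-740) + C) = √(-3*(-740) - 2111209/1568) = √(2220 - 2111209/1568) = √(1369751/1568) = √2739502/56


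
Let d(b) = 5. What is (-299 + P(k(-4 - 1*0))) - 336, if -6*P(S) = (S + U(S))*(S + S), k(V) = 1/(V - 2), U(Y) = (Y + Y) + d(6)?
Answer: -2539/4 ≈ -634.75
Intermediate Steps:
U(Y) = 5 + 2*Y (U(Y) = (Y + Y) + 5 = 2*Y + 5 = 5 + 2*Y)
k(V) = 1/(-2 + V)
P(S) = -S*(5 + 3*S)/3 (P(S) = -(S + (5 + 2*S))*(S + S)/6 = -(5 + 3*S)*2*S/6 = -S*(5 + 3*S)/3)
(-299 + P(k(-4 - 1*0))) - 336 = (-299 - (5 + 3/(-2 + (-4 - 1*0)))/(3*(-2 + (-4 - 1*0)))) - 336 = (-299 - (5 + 3/(-2 + (-4 + 0)))/(3*(-2 + (-4 + 0)))) - 336 = (-299 - (5 + 3/(-2 - 4))/(3*(-2 - 4))) - 336 = (-299 - ⅓*(5 + 3/(-6))/(-6)) - 336 = (-299 - ⅓*(-⅙)*(5 + 3*(-⅙))) - 336 = (-299 - ⅓*(-⅙)*(5 - ½)) - 336 = (-299 - ⅓*(-⅙)*9/2) - 336 = (-299 + ¼) - 336 = -1195/4 - 336 = -2539/4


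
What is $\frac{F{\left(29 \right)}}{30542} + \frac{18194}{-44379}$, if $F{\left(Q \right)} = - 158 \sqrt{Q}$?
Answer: $- \frac{18194}{44379} - \frac{79 \sqrt{29}}{15271} \approx -0.43783$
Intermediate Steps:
$\frac{F{\left(29 \right)}}{30542} + \frac{18194}{-44379} = \frac{\left(-158\right) \sqrt{29}}{30542} + \frac{18194}{-44379} = - 158 \sqrt{29} \cdot \frac{1}{30542} + 18194 \left(- \frac{1}{44379}\right) = - \frac{79 \sqrt{29}}{15271} - \frac{18194}{44379} = - \frac{18194}{44379} - \frac{79 \sqrt{29}}{15271}$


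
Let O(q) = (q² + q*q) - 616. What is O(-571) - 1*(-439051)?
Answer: 1090517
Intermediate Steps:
O(q) = -616 + 2*q² (O(q) = (q² + q²) - 616 = 2*q² - 616 = -616 + 2*q²)
O(-571) - 1*(-439051) = (-616 + 2*(-571)²) - 1*(-439051) = (-616 + 2*326041) + 439051 = (-616 + 652082) + 439051 = 651466 + 439051 = 1090517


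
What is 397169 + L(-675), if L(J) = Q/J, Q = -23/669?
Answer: 179351591198/451575 ≈ 3.9717e+5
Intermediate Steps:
Q = -23/669 (Q = -23*1/669 = -23/669 ≈ -0.034380)
L(J) = -23/(669*J)
397169 + L(-675) = 397169 - 23/669/(-675) = 397169 - 23/669*(-1/675) = 397169 + 23/451575 = 179351591198/451575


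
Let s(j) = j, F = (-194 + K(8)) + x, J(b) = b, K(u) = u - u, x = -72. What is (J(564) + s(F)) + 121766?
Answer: 122064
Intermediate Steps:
K(u) = 0
F = -266 (F = (-194 + 0) - 72 = -194 - 72 = -266)
(J(564) + s(F)) + 121766 = (564 - 266) + 121766 = 298 + 121766 = 122064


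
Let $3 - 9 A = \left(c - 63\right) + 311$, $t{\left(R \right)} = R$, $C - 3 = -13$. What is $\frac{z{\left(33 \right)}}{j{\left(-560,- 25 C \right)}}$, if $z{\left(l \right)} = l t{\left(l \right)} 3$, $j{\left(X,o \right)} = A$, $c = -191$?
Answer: $- \frac{1089}{2} \approx -544.5$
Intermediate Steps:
$C = -10$ ($C = 3 - 13 = -10$)
$A = -6$ ($A = \frac{1}{3} - \frac{\left(-191 - 63\right) + 311}{9} = \frac{1}{3} - \frac{-254 + 311}{9} = \frac{1}{3} - \frac{19}{3} = -6$)
$j{\left(X,o \right)} = -6$
$z{\left(l \right)} = 3 l^{2}$ ($z{\left(l \right)} = l l 3 = l^{2} \cdot 3 = 3 l^{2}$)
$\frac{z{\left(33 \right)}}{j{\left(-560,- 25 C \right)}} = \frac{3 \cdot 33^{2}}{-6} = 3 \cdot 1089 \left(- \frac{1}{6}\right) = 3267 \left(- \frac{1}{6}\right) = - \frac{1089}{2}$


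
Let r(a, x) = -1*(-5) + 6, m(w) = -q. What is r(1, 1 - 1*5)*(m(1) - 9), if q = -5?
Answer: -44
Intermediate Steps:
m(w) = 5 (m(w) = -1*(-5) = 5)
r(a, x) = 11 (r(a, x) = 5 + 6 = 11)
r(1, 1 - 1*5)*(m(1) - 9) = 11*(5 - 9) = 11*(-4) = -44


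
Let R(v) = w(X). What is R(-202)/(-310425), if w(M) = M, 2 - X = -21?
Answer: -23/310425 ≈ -7.4092e-5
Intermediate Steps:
X = 23 (X = 2 - 1*(-21) = 2 + 21 = 23)
R(v) = 23
R(-202)/(-310425) = 23/(-310425) = 23*(-1/310425) = -23/310425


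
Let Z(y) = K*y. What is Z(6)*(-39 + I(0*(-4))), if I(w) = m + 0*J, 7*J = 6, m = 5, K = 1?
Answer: -204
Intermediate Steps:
J = 6/7 (J = (1/7)*6 = 6/7 ≈ 0.85714)
Z(y) = y (Z(y) = 1*y = y)
I(w) = 5 (I(w) = 5 + 0*(6/7) = 5 + 0 = 5)
Z(6)*(-39 + I(0*(-4))) = 6*(-39 + 5) = 6*(-34) = -204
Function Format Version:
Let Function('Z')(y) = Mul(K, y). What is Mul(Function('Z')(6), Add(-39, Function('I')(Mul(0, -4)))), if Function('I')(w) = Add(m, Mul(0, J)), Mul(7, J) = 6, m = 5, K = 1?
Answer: -204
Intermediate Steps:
J = Rational(6, 7) (J = Mul(Rational(1, 7), 6) = Rational(6, 7) ≈ 0.85714)
Function('Z')(y) = y (Function('Z')(y) = Mul(1, y) = y)
Function('I')(w) = 5 (Function('I')(w) = Add(5, Mul(0, Rational(6, 7))) = Add(5, 0) = 5)
Mul(Function('Z')(6), Add(-39, Function('I')(Mul(0, -4)))) = Mul(6, Add(-39, 5)) = Mul(6, -34) = -204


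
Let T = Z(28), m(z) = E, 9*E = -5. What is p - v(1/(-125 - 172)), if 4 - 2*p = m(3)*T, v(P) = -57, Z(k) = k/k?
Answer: 1067/18 ≈ 59.278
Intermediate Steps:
Z(k) = 1
E = -5/9 (E = (⅑)*(-5) = -5/9 ≈ -0.55556)
m(z) = -5/9
T = 1
p = 41/18 (p = 2 - (-5)/18 = 2 - ½*(-5/9) = 2 + 5/18 = 41/18 ≈ 2.2778)
p - v(1/(-125 - 172)) = 41/18 - 1*(-57) = 41/18 + 57 = 1067/18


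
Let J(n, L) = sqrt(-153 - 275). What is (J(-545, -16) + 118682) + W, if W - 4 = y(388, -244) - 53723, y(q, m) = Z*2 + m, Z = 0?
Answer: 64719 + 2*I*sqrt(107) ≈ 64719.0 + 20.688*I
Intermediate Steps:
y(q, m) = m (y(q, m) = 0*2 + m = 0 + m = m)
J(n, L) = 2*I*sqrt(107) (J(n, L) = sqrt(-428) = 2*I*sqrt(107))
W = -53963 (W = 4 + (-244 - 53723) = 4 - 53967 = -53963)
(J(-545, -16) + 118682) + W = (2*I*sqrt(107) + 118682) - 53963 = (118682 + 2*I*sqrt(107)) - 53963 = 64719 + 2*I*sqrt(107)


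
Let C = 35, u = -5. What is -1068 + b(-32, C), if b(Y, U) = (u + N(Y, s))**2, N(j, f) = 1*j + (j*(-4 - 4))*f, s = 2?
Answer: 224557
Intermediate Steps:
N(j, f) = j - 8*f*j (N(j, f) = j + (j*(-8))*f = j + (-8*j)*f = j - 8*f*j)
b(Y, U) = (-5 - 15*Y)**2 (b(Y, U) = (-5 + Y*(1 - 8*2))**2 = (-5 + Y*(1 - 16))**2 = (-5 + Y*(-15))**2 = (-5 - 15*Y)**2)
-1068 + b(-32, C) = -1068 + 25*(1 + 3*(-32))**2 = -1068 + 25*(1 - 96)**2 = -1068 + 25*(-95)**2 = -1068 + 25*9025 = -1068 + 225625 = 224557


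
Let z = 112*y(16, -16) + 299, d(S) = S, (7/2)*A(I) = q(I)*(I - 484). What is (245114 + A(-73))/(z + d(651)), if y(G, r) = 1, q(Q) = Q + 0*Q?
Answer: 99840/413 ≈ 241.74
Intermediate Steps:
q(Q) = Q (q(Q) = Q + 0 = Q)
A(I) = 2*I*(-484 + I)/7 (A(I) = 2*(I*(I - 484))/7 = 2*(I*(-484 + I))/7 = 2*I*(-484 + I)/7)
z = 411 (z = 112*1 + 299 = 112 + 299 = 411)
(245114 + A(-73))/(z + d(651)) = (245114 + (2/7)*(-73)*(-484 - 73))/(411 + 651) = (245114 + (2/7)*(-73)*(-557))/1062 = (245114 + 81322/7)*(1/1062) = (1797120/7)*(1/1062) = 99840/413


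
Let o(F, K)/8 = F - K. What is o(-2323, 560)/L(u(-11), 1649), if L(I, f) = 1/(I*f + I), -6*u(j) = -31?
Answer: -196620600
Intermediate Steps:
o(F, K) = -8*K + 8*F (o(F, K) = 8*(F - K) = -8*K + 8*F)
u(j) = 31/6 (u(j) = -1/6*(-31) = 31/6)
L(I, f) = 1/(I + I*f)
o(-2323, 560)/L(u(-11), 1649) = (-8*560 + 8*(-2323))/((1/((31/6)*(1 + 1649)))) = (-4480 - 18584)/(((6/31)/1650)) = -23064/((6/31)*(1/1650)) = -23064/1/8525 = -23064*8525 = -196620600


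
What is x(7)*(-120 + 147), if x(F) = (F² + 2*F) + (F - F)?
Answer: 1701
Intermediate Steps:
x(F) = F² + 2*F (x(F) = (F² + 2*F) + 0 = F² + 2*F)
x(7)*(-120 + 147) = (7*(2 + 7))*(-120 + 147) = (7*9)*27 = 63*27 = 1701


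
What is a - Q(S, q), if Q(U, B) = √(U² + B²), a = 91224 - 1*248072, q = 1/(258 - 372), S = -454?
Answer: -156848 - √2678683537/114 ≈ -1.5730e+5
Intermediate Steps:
q = -1/114 (q = 1/(-114) = -1/114 ≈ -0.0087719)
a = -156848 (a = 91224 - 248072 = -156848)
Q(U, B) = √(B² + U²)
a - Q(S, q) = -156848 - √((-1/114)² + (-454)²) = -156848 - √(1/12996 + 206116) = -156848 - √(2678683537/12996) = -156848 - √2678683537/114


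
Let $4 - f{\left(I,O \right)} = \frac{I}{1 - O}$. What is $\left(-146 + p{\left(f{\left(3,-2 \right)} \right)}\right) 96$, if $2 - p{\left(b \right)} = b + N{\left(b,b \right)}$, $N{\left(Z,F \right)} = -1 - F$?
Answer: $-13728$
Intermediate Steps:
$f{\left(I,O \right)} = 4 - \frac{I}{1 - O}$
$p{\left(b \right)} = 3$ ($p{\left(b \right)} = 2 - \left(b - \left(1 + b\right)\right) = 2 - -1 = 2 + 1 = 3$)
$\left(-146 + p{\left(f{\left(3,-2 \right)} \right)}\right) 96 = \left(-146 + 3\right) 96 = \left(-143\right) 96 = -13728$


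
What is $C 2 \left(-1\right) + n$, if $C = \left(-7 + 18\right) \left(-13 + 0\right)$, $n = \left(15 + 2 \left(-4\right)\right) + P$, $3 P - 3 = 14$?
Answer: $\frac{896}{3} \approx 298.67$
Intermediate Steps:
$P = \frac{17}{3}$ ($P = 1 + \frac{1}{3} \cdot 14 = 1 + \frac{14}{3} = \frac{17}{3} \approx 5.6667$)
$n = \frac{38}{3}$ ($n = \left(15 + 2 \left(-4\right)\right) + \frac{17}{3} = \left(15 - 8\right) + \frac{17}{3} = 7 + \frac{17}{3} = \frac{38}{3} \approx 12.667$)
$C = -143$ ($C = 11 \left(-13\right) = -143$)
$C 2 \left(-1\right) + n = - 143 \cdot 2 \left(-1\right) + \frac{38}{3} = \left(-143\right) \left(-2\right) + \frac{38}{3} = 286 + \frac{38}{3} = \frac{896}{3}$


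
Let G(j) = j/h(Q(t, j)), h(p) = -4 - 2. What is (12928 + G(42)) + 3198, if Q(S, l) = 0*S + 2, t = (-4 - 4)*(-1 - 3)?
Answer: 16119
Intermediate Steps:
t = 32 (t = -8*(-4) = 32)
Q(S, l) = 2 (Q(S, l) = 0 + 2 = 2)
h(p) = -6
G(j) = -j/6 (G(j) = j/(-6) = j*(-1/6) = -j/6)
(12928 + G(42)) + 3198 = (12928 - 1/6*42) + 3198 = (12928 - 7) + 3198 = 12921 + 3198 = 16119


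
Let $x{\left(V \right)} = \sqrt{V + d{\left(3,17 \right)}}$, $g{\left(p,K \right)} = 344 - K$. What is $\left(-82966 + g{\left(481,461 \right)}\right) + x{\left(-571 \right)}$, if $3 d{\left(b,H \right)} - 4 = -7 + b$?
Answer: $-83083 + i \sqrt{571} \approx -83083.0 + 23.896 i$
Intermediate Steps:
$d{\left(b,H \right)} = -1 + \frac{b}{3}$ ($d{\left(b,H \right)} = \frac{4}{3} + \frac{-7 + b}{3} = \frac{4}{3} + \left(- \frac{7}{3} + \frac{b}{3}\right) = -1 + \frac{b}{3}$)
$x{\left(V \right)} = \sqrt{V}$ ($x{\left(V \right)} = \sqrt{V + \left(-1 + \frac{1}{3} \cdot 3\right)} = \sqrt{V + \left(-1 + 1\right)} = \sqrt{V + 0} = \sqrt{V}$)
$\left(-82966 + g{\left(481,461 \right)}\right) + x{\left(-571 \right)} = \left(-82966 + \left(344 - 461\right)\right) + \sqrt{-571} = \left(-82966 + \left(344 - 461\right)\right) + i \sqrt{571} = \left(-82966 - 117\right) + i \sqrt{571} = -83083 + i \sqrt{571}$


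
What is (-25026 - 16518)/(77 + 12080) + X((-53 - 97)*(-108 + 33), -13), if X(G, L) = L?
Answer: -199585/12157 ≈ -16.417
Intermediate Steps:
(-25026 - 16518)/(77 + 12080) + X((-53 - 97)*(-108 + 33), -13) = (-25026 - 16518)/(77 + 12080) - 13 = -41544/12157 - 13 = -199585/12157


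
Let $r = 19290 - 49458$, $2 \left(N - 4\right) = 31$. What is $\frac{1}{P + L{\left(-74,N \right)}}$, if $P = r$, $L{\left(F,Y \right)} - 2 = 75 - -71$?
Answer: $- \frac{1}{30020} \approx -3.3311 \cdot 10^{-5}$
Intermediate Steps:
$N = \frac{39}{2}$ ($N = 4 + \frac{1}{2} \cdot 31 = 4 + \frac{31}{2} = \frac{39}{2} \approx 19.5$)
$L{\left(F,Y \right)} = 148$ ($L{\left(F,Y \right)} = 2 + \left(75 - -71\right) = 2 + \left(75 + 71\right) = 2 + 146 = 148$)
$r = -30168$
$P = -30168$
$\frac{1}{P + L{\left(-74,N \right)}} = \frac{1}{-30168 + 148} = \frac{1}{-30020} = - \frac{1}{30020}$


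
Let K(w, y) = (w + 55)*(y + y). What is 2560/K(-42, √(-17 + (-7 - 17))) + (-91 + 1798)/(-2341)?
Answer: -1707/2341 - 1280*I*√41/533 ≈ -0.72918 - 15.377*I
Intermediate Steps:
K(w, y) = 2*y*(55 + w) (K(w, y) = (55 + w)*(2*y) = 2*y*(55 + w))
2560/K(-42, √(-17 + (-7 - 17))) + (-91 + 1798)/(-2341) = 2560/((2*√(-17 + (-7 - 17))*(55 - 42))) + (-91 + 1798)/(-2341) = 2560/((2*√(-17 - 24)*13)) + 1707*(-1/2341) = 2560/((2*√(-41)*13)) - 1707/2341 = 2560/((2*(I*√41)*13)) - 1707/2341 = 2560/((26*I*√41)) - 1707/2341 = 2560*(-I*√41/1066) - 1707/2341 = -1280*I*√41/533 - 1707/2341 = -1707/2341 - 1280*I*√41/533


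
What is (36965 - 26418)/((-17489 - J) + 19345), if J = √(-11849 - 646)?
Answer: 19575232/3457231 + 73829*I*√255/3457231 ≈ 5.6621 + 0.34101*I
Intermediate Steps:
J = 7*I*√255 (J = √(-12495) = 7*I*√255 ≈ 111.78*I)
(36965 - 26418)/((-17489 - J) + 19345) = (36965 - 26418)/((-17489 - 7*I*√255) + 19345) = 10547/((-17489 - 7*I*√255) + 19345) = 10547/(1856 - 7*I*√255)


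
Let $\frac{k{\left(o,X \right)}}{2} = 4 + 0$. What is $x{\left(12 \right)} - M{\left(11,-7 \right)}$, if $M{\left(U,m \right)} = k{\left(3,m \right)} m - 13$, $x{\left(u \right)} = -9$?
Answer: $60$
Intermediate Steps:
$k{\left(o,X \right)} = 8$ ($k{\left(o,X \right)} = 2 \left(4 + 0\right) = 2 \cdot 4 = 8$)
$M{\left(U,m \right)} = -13 + 8 m$ ($M{\left(U,m \right)} = 8 m - 13 = -13 + 8 m$)
$x{\left(12 \right)} - M{\left(11,-7 \right)} = -9 - \left(-13 + 8 \left(-7\right)\right) = -9 - \left(-13 - 56\right) = -9 - -69 = -9 + 69 = 60$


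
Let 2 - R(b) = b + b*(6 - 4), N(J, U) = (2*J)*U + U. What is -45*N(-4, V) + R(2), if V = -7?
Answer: -2209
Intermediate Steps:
N(J, U) = U + 2*J*U (N(J, U) = 2*J*U + U = U + 2*J*U)
R(b) = 2 - 3*b (R(b) = 2 - (b + b*(6 - 4)) = 2 - (b + b*2) = 2 - (b + 2*b) = 2 - 3*b)
-45*N(-4, V) + R(2) = -(-315)*(1 + 2*(-4)) + (2 - 3*2) = -(-315)*(1 - 8) + (2 - 6) = -(-315)*(-7) - 4 = -45*49 - 4 = -2205 - 4 = -2209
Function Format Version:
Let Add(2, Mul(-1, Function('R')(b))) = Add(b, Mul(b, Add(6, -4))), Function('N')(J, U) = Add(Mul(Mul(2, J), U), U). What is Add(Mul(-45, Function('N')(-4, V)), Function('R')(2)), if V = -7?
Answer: -2209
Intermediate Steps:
Function('N')(J, U) = Add(U, Mul(2, J, U)) (Function('N')(J, U) = Add(Mul(2, J, U), U) = Add(U, Mul(2, J, U)))
Function('R')(b) = Add(2, Mul(-3, b)) (Function('R')(b) = Add(2, Mul(-1, Add(b, Mul(b, Add(6, -4))))) = Add(2, Mul(-1, Add(b, Mul(b, 2)))) = Add(2, Mul(-1, Add(b, Mul(2, b)))) = Add(2, Mul(-1, Mul(3, b))) = Add(2, Mul(-3, b)))
Add(Mul(-45, Function('N')(-4, V)), Function('R')(2)) = Add(Mul(-45, Mul(-7, Add(1, Mul(2, -4)))), Add(2, Mul(-3, 2))) = Add(Mul(-45, Mul(-7, Add(1, -8))), Add(2, -6)) = Add(Mul(-45, Mul(-7, -7)), -4) = Add(Mul(-45, 49), -4) = Add(-2205, -4) = -2209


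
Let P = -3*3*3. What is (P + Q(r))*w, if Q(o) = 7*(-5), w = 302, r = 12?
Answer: -18724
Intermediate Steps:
Q(o) = -35
P = -27 (P = -9*3 = -27)
(P + Q(r))*w = (-27 - 35)*302 = -62*302 = -18724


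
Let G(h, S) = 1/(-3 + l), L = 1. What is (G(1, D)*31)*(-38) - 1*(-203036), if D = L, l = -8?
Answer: 2234574/11 ≈ 2.0314e+5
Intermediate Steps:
D = 1
G(h, S) = -1/11 (G(h, S) = 1/(-3 - 8) = 1/(-11) = -1/11)
(G(1, D)*31)*(-38) - 1*(-203036) = -1/11*31*(-38) - 1*(-203036) = -31/11*(-38) + 203036 = 1178/11 + 203036 = 2234574/11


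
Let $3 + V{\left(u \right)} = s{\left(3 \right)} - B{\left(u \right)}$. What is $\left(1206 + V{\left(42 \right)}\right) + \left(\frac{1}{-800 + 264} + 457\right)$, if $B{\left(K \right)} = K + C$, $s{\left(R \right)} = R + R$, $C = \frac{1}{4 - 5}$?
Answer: $\frac{870999}{536} \approx 1625.0$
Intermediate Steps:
$C = -1$ ($C = \frac{1}{-1} = -1$)
$s{\left(R \right)} = 2 R$
$B{\left(K \right)} = -1 + K$ ($B{\left(K \right)} = K - 1 = -1 + K$)
$V{\left(u \right)} = 4 - u$ ($V{\left(u \right)} = -3 + \left(2 \cdot 3 - \left(-1 + u\right)\right) = -3 + \left(6 - \left(-1 + u\right)\right) = -3 - \left(-7 + u\right) = 4 - u$)
$\left(1206 + V{\left(42 \right)}\right) + \left(\frac{1}{-800 + 264} + 457\right) = \left(1206 + \left(4 - 42\right)\right) + \left(\frac{1}{-800 + 264} + 457\right) = \left(1206 + \left(4 - 42\right)\right) + \left(\frac{1}{-536} + 457\right) = \left(1206 - 38\right) + \left(- \frac{1}{536} + 457\right) = 1168 + \frac{244951}{536} = \frac{870999}{536}$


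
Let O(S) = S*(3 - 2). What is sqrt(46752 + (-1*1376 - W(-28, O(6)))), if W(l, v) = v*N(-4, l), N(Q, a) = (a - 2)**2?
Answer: 2*sqrt(9994) ≈ 199.94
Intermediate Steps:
O(S) = S (O(S) = S*1 = S)
N(Q, a) = (-2 + a)**2
W(l, v) = v*(-2 + l)**2
sqrt(46752 + (-1*1376 - W(-28, O(6)))) = sqrt(46752 + (-1*1376 - 6*(-2 - 28)**2)) = sqrt(46752 + (-1376 - 6*(-30)**2)) = sqrt(46752 + (-1376 - 6*900)) = sqrt(46752 + (-1376 - 1*5400)) = sqrt(46752 + (-1376 - 5400)) = sqrt(46752 - 6776) = sqrt(39976) = 2*sqrt(9994)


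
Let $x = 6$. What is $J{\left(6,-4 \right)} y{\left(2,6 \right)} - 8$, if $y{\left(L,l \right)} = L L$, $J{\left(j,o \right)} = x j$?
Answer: $136$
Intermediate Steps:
$J{\left(j,o \right)} = 6 j$
$y{\left(L,l \right)} = L^{2}$
$J{\left(6,-4 \right)} y{\left(2,6 \right)} - 8 = 6 \cdot 6 \cdot 2^{2} - 8 = 36 \cdot 4 - 8 = 144 - 8 = 136$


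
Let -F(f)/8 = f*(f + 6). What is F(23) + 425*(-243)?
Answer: -108611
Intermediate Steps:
F(f) = -8*f*(6 + f) (F(f) = -8*f*(f + 6) = -8*f*(6 + f))
F(23) + 425*(-243) = -8*23*(6 + 23) + 425*(-243) = -8*23*29 - 103275 = -5336 - 103275 = -108611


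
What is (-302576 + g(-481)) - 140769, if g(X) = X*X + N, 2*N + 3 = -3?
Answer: -211987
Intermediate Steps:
N = -3 (N = -3/2 + (1/2)*(-3) = -3/2 - 3/2 = -3)
g(X) = -3 + X**2 (g(X) = X*X - 3 = X**2 - 3 = -3 + X**2)
(-302576 + g(-481)) - 140769 = (-302576 + (-3 + (-481)**2)) - 140769 = (-302576 + (-3 + 231361)) - 140769 = (-302576 + 231358) - 140769 = -71218 - 140769 = -211987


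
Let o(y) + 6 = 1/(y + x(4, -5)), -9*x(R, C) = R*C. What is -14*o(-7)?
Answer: 3738/43 ≈ 86.930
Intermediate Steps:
x(R, C) = -C*R/9 (x(R, C) = -R*C/9 = -C*R/9)
o(y) = -6 + 1/(20/9 + y) (o(y) = -6 + 1/(y - ⅑*(-5)*4) = -6 + 1/(y + 20/9) = -6 + 1/(20/9 + y))
-14*o(-7) = -42*(-37 - 18*(-7))/(20 + 9*(-7)) = -42*(-37 + 126)/(20 - 63) = -42*89/(-43) = -42*(-1)*89/43 = -14*(-267/43) = 3738/43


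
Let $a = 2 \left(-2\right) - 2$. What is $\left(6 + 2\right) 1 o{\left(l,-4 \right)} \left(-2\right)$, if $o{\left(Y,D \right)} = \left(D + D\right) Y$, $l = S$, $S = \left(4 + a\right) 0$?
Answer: $0$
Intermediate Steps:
$a = -6$ ($a = -4 - 2 = -6$)
$S = 0$ ($S = \left(4 - 6\right) 0 = \left(-2\right) 0 = 0$)
$l = 0$
$o{\left(Y,D \right)} = 2 D Y$
$\left(6 + 2\right) 1 o{\left(l,-4 \right)} \left(-2\right) = \left(6 + 2\right) 1 \cdot 2 \left(-4\right) 0 \left(-2\right) = 8 \cdot 1 \cdot 0 \left(-2\right) = 8 \cdot 0 \left(-2\right) = 8 \cdot 0 = 0$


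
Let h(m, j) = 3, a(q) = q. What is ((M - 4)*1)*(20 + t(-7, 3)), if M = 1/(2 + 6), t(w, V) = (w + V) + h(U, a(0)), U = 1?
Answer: -589/8 ≈ -73.625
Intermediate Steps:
t(w, V) = 3 + V + w (t(w, V) = (w + V) + 3 = (V + w) + 3 = 3 + V + w)
M = ⅛ (M = 1/8 = ⅛ ≈ 0.12500)
((M - 4)*1)*(20 + t(-7, 3)) = ((⅛ - 4)*1)*(20 + (3 + 3 - 7)) = (-31/8*1)*(20 - 1) = -31/8*19 = -589/8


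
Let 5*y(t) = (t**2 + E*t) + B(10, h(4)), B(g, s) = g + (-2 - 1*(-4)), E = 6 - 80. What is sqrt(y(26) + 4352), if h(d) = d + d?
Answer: 2*sqrt(25655)/5 ≈ 64.069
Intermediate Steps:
h(d) = 2*d
E = -74
B(g, s) = 2 + g (B(g, s) = g + (-2 + 4) = g + 2 = 2 + g)
y(t) = 12/5 - 74*t/5 + t**2/5 (y(t) = ((t**2 - 74*t) + (2 + 10))/5 = ((t**2 - 74*t) + 12)/5 = (12 + t**2 - 74*t)/5 = 12/5 - 74*t/5 + t**2/5)
sqrt(y(26) + 4352) = sqrt((12/5 - 74/5*26 + (1/5)*26**2) + 4352) = sqrt((12/5 - 1924/5 + (1/5)*676) + 4352) = sqrt((12/5 - 1924/5 + 676/5) + 4352) = sqrt(-1236/5 + 4352) = sqrt(20524/5) = 2*sqrt(25655)/5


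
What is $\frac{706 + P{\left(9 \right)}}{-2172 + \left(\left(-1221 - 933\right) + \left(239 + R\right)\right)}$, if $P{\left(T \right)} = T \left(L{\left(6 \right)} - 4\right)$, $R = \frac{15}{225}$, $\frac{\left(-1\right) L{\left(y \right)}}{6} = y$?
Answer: $- \frac{2595}{30652} \approx -0.08466$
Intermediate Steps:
$L{\left(y \right)} = - 6 y$
$R = \frac{1}{15}$ ($R = 15 \cdot \frac{1}{225} = \frac{1}{15} \approx 0.066667$)
$P{\left(T \right)} = - 40 T$ ($P{\left(T \right)} = T \left(\left(-6\right) 6 - 4\right) = T \left(-36 - 4\right) = T \left(-40\right) = - 40 T$)
$\frac{706 + P{\left(9 \right)}}{-2172 + \left(\left(-1221 - 933\right) + \left(239 + R\right)\right)} = \frac{706 - 360}{-2172 + \left(\left(-1221 - 933\right) + \left(239 + \frac{1}{15}\right)\right)} = \frac{706 - 360}{-2172 + \left(-2154 + \frac{3586}{15}\right)} = \frac{346}{-2172 - \frac{28724}{15}} = \frac{346}{- \frac{61304}{15}} = 346 \left(- \frac{15}{61304}\right) = - \frac{2595}{30652}$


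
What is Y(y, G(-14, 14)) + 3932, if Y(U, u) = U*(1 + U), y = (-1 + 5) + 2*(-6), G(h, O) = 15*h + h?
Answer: 3988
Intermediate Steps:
G(h, O) = 16*h
y = -8 (y = 4 - 12 = -8)
Y(y, G(-14, 14)) + 3932 = -8*(1 - 8) + 3932 = -8*(-7) + 3932 = 56 + 3932 = 3988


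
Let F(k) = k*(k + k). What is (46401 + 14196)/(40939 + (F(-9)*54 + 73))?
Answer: 60597/49760 ≈ 1.2178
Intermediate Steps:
F(k) = 2*k**2 (F(k) = k*(2*k) = 2*k**2)
(46401 + 14196)/(40939 + (F(-9)*54 + 73)) = (46401 + 14196)/(40939 + ((2*(-9)**2)*54 + 73)) = 60597/(40939 + ((2*81)*54 + 73)) = 60597/(40939 + (162*54 + 73)) = 60597/(40939 + (8748 + 73)) = 60597/(40939 + 8821) = 60597/49760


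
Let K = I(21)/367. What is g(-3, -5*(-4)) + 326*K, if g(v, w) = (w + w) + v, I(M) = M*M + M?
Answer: 164191/367 ≈ 447.39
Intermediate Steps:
I(M) = M + M² (I(M) = M² + M = M + M²)
g(v, w) = v + 2*w (g(v, w) = 2*w + v = v + 2*w)
K = 462/367 (K = (21*(1 + 21))/367 = (21*22)*(1/367) = 462*(1/367) = 462/367 ≈ 1.2589)
g(-3, -5*(-4)) + 326*K = (-3 + 2*(-5*(-4))) + 326*(462/367) = (-3 + 2*20) + 150612/367 = (-3 + 40) + 150612/367 = 37 + 150612/367 = 164191/367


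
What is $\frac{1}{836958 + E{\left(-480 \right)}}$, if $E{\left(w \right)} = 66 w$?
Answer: $\frac{1}{805278} \approx 1.2418 \cdot 10^{-6}$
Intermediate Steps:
$\frac{1}{836958 + E{\left(-480 \right)}} = \frac{1}{836958 + 66 \left(-480\right)} = \frac{1}{836958 - 31680} = \frac{1}{805278}$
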